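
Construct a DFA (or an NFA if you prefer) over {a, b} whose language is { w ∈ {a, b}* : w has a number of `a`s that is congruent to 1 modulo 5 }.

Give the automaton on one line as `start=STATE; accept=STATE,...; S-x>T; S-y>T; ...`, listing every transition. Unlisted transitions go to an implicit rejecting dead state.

start=S0; accept=S1; S0-a>S1; S0-b>S0; S1-a>S2; S1-b>S1; S2-a>S3; S2-b>S2; S3-a>S4; S3-b>S3; S4-a>S0; S4-b>S4

Keep the running count of `a`s modulo 5: each `a` advances along the cycle S0 → S1 → S2 → S3 → S4 → S0 while other symbols loop. Accept at S1.
        a   b  
>  S0   S1  S0 
 * S1   S2  S1 
   S2   S3  S2 
   S3   S4  S3 
   S4   S0  S4 
(> = start, * = accepting)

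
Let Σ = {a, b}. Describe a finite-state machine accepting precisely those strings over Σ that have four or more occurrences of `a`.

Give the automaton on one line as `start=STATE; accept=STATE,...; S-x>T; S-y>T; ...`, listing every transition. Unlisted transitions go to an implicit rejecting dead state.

Only the number of `a`s matters, and only up to 5. Make a chain s0 → s1 → s2 → s3 → s4 → s5 advanced by each `a` (with s5 absorbing); every other symbol self-loops. The accepting set is {s4, s5}.
With 6 states:
        a   b  
>  s0   s1  s0 
   s1   s2  s1 
   s2   s3  s2 
   s3   s4  s3 
 * s4   s5  s4 
 * s5   s5  s5 
(> = start, * = accepting)

start=s0; accept=s4,s5; s0-a>s1; s0-b>s0; s1-a>s2; s1-b>s1; s2-a>s3; s2-b>s2; s3-a>s4; s3-b>s3; s4-a>s5; s4-b>s4; s5-a>s5; s5-b>s5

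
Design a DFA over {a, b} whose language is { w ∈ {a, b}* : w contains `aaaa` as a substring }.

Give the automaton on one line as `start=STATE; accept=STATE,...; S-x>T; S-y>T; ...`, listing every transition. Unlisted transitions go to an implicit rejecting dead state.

start=q0; accept=q4; q0-a>q1; q0-b>q0; q1-a>q2; q1-b>q0; q2-a>q3; q2-b>q0; q3-a>q4; q3-b>q0; q4-a>q4; q4-b>q4

Track how much of `aaaa` has been matched so far: state q0 is no progress, q4 is the absorbing accept state reached once `aaaa` has occurred. Intermediate states record partial matches; on a mismatch, fall back to the longest reusable overlap.
With 5 states:
        a   b  
>  q0   q1  q0 
   q1   q2  q0 
   q2   q3  q0 
   q3   q4  q0 
 * q4   q4  q4 
(> = start, * = accepting)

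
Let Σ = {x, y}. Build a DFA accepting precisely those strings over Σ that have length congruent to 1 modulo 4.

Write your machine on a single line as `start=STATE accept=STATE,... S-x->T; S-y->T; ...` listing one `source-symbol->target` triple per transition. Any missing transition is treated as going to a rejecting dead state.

start=S0; accept=S1; S0-x->S1; S0-y->S1; S1-x->S2; S1-y->S2; S2-x->S3; S2-y->S3; S3-x->S0; S3-y->S0

Only the length mod 4 matters, so use a 4-cycle: from any state, every input symbol moves to the next state, wrapping S3 back to S0. Mark S1 accepting.
With 4 states:
        x   y  
>  S0   S1  S1 
 * S1   S2  S2 
   S2   S3  S3 
   S3   S0  S0 
(> = start, * = accepting)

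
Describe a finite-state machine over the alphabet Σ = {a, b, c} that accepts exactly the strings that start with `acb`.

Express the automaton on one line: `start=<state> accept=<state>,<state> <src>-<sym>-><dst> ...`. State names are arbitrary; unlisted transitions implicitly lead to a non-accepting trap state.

Walk along `acb` while the input agrees: from q0 take `a` to q1, and so on. Any deviation drops to the rejecting sink q4. Once q3 is reached the prefix is confirmed and every continuation is accepted.
5 states suffice.
        a   b   c  
>  q0   q1  q4  q4 
   q1   q4  q4  q2 
   q2   q4  q3  q4 
 * q3   q3  q3  q3 
   q4   q4  q4  q4 
(> = start, * = accepting)

start=q0 accept=q3 q0-a->q1 q0-b->q4 q0-c->q4 q1-a->q4 q1-b->q4 q1-c->q2 q2-a->q4 q2-b->q3 q2-c->q4 q3-a->q3 q3-b->q3 q3-c->q3 q4-a->q4 q4-b->q4 q4-c->q4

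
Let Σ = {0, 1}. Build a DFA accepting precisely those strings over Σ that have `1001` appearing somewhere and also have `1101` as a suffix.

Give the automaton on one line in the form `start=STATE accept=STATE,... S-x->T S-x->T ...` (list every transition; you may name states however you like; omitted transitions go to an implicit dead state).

Build one automaton per condition and run them in lockstep. The first has 5 states tracking whether and how much of `1001` has been seen; the second has 5 states tracking how much of the suffix `1101` has currently been matched. A product state is a pair (one from each), accepting exactly when both do.
A 12-state machine:
          0    1  
>  q0     q0   q1 
   q1     q2   q3 
   q2     q4   q1 
   q3     q5   q3 
   q4     q0   q6 
   q5     q4   q7 
   q6     q8   q9 
   q7     q2   q3 
   q8     q8   q6 
   q9    q10   q9 
   q10    q8  q11 
 * q11    q8   q9 
(> = start, * = accepting)

start=q0 accept=q11 q0-0->q0 q0-1->q1 q1-0->q2 q1-1->q3 q2-0->q4 q2-1->q1 q3-0->q5 q3-1->q3 q4-0->q0 q4-1->q6 q5-0->q4 q5-1->q7 q6-0->q8 q6-1->q9 q7-0->q2 q7-1->q3 q8-0->q8 q8-1->q6 q9-0->q10 q9-1->q9 q10-0->q8 q10-1->q11 q11-0->q8 q11-1->q9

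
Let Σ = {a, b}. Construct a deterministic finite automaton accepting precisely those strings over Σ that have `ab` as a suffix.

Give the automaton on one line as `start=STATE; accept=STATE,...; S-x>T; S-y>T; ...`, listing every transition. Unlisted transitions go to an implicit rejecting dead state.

Let each state record the length of the longest suffix of the input read so far that is also a prefix of `ab`. q1 means the last symbol is `a`; q2 means the last 2 symbols are `ab`. Accept only at q2, where the string currently ends in `ab`.
With 3 states:
        a   b  
>  q0   q1  q0 
   q1   q1  q2 
 * q2   q1  q0 
(> = start, * = accepting)

start=q0; accept=q2; q0-a>q1; q0-b>q0; q1-a>q1; q1-b>q2; q2-a>q1; q2-b>q0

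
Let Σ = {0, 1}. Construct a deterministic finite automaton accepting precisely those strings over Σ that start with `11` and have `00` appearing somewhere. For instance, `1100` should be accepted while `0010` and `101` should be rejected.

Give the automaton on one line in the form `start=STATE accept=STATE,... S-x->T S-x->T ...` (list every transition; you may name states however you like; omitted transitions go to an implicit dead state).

start=q0 accept=q7 q0-0->q1 q0-1->q2 q1-0->q3 q1-1->q4 q2-0->q1 q2-1->q5 q3-0->q3 q3-1->q3 q4-0->q1 q4-1->q4 q5-0->q6 q5-1->q5 q6-0->q7 q6-1->q5 q7-0->q7 q7-1->q7

Build one automaton per condition and run them in lockstep. One (4 states) tracks whether the input so far still matches the prefix `11`; the other (3 states) tracks whether and how much of `00` has been seen. Each combined state is a pair, one component from each; accept when both components accept.
8 states suffice.
        0   1  
>  q0   q1  q2 
   q1   q3  q4 
   q2   q1  q5 
   q3   q3  q3 
   q4   q1  q4 
   q5   q6  q5 
   q6   q7  q5 
 * q7   q7  q7 
(> = start, * = accepting)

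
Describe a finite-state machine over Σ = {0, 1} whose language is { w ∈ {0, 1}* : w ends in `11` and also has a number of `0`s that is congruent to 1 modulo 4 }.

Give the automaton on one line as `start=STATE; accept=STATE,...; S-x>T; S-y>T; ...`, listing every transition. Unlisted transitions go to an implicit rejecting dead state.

Build one automaton per condition and run them in lockstep. The first has 3 states tracking how much of the suffix `11` has currently been matched; the second has 4 states tracking the count of `0`s modulo 4. A product state is a pair (one from each), accepting exactly when both do. Minimizing collapses redundant product states.
A 6-state machine:
        0   1  
>  q0   q1  q0 
   q1   q2  q3 
   q2   q4  q2 
   q3   q2  q5 
   q4   q0  q4 
 * q5   q2  q5 
(> = start, * = accepting)

start=q0; accept=q5; q0-0>q1; q0-1>q0; q1-0>q2; q1-1>q3; q2-0>q4; q2-1>q2; q3-0>q2; q3-1>q5; q4-0>q0; q4-1>q4; q5-0>q2; q5-1>q5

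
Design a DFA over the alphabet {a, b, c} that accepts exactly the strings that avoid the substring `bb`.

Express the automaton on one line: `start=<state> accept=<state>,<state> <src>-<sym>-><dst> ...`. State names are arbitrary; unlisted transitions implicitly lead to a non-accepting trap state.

start=s0 accept=s0,s1 s0-a->s0 s0-b->s1 s0-c->s0 s1-a->s0 s1-b->s2 s1-c->s0 s2-a->s2 s2-b->s2 s2-c->s2

This is the complement of 'contains `bb`'. Use the same substring-matching states — s0 through s2 holding how much of `bb` has just been matched — but flip the accepting set: everything except the trap s2 accepts.
A 3-state machine:
        a   b   c  
>* s0   s0  s1  s0 
 * s1   s0  s2  s0 
   s2   s2  s2  s2 
(> = start, * = accepting)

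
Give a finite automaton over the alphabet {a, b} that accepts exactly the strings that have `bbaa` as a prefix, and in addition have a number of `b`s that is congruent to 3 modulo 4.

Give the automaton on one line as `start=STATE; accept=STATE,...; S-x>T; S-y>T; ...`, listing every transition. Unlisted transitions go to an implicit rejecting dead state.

Run two small machines in parallel and take their product. The first has 6 states tracking whether the input so far still matches the prefix `bbaa`; the second has 4 states tracking the count of `b`s modulo 4. A product state is a pair (one from each), accepting exactly when both do.
A 12-state machine:
          a    b  
>  q0     q1   q2 
   q1     q1   q3 
   q2     q3   q4 
   q3     q3   q5 
   q4     q6   q7 
   q5     q5   q7 
   q6     q8   q7 
   q7     q7   q1 
   q8     q8   q9 
 * q9     q9  q10 
   q10   q10  q11 
   q11   q11   q8 
(> = start, * = accepting)

start=q0; accept=q9; q0-a>q1; q0-b>q2; q1-a>q1; q1-b>q3; q2-a>q3; q2-b>q4; q3-a>q3; q3-b>q5; q4-a>q6; q4-b>q7; q5-a>q5; q5-b>q7; q6-a>q8; q6-b>q7; q7-a>q7; q7-b>q1; q8-a>q8; q8-b>q9; q9-a>q9; q9-b>q10; q10-a>q10; q10-b>q11; q11-a>q11; q11-b>q8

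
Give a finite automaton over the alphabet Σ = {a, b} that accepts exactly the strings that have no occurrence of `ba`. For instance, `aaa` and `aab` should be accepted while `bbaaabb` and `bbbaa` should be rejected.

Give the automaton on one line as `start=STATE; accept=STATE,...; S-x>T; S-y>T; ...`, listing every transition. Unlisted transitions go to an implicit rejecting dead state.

This is the complement of 'contains `ba`'. Use the same substring-matching states — S0 through S2 holding how much of `ba` has just been matched — but flip the accepting set: everything except the trap S2 accepts.
With 3 states:
        a   b  
>* S0   S0  S1 
 * S1   S2  S1 
   S2   S2  S2 
(> = start, * = accepting)

start=S0; accept=S0,S1; S0-a>S0; S0-b>S1; S1-a>S2; S1-b>S1; S2-a>S2; S2-b>S2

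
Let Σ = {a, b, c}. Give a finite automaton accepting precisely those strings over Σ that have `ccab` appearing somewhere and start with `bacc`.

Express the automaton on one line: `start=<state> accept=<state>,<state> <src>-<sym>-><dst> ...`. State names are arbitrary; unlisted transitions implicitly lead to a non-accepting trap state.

start=s0 accept=s12 s0-a->s1 s0-b->s2 s0-c->s3 s1-a->s1 s1-b->s1 s1-c->s3 s2-a->s4 s2-b->s1 s2-c->s3 s3-a->s1 s3-b->s1 s3-c->s5 s4-a->s1 s4-b->s1 s4-c->s6 s5-a->s7 s5-b->s1 s5-c->s5 s6-a->s1 s6-b->s1 s6-c->s8 s7-a->s1 s7-b->s9 s7-c->s3 s8-a->s10 s8-b->s11 s8-c->s8 s9-a->s9 s9-b->s9 s9-c->s9 s10-a->s11 s10-b->s12 s10-c->s13 s11-a->s11 s11-b->s11 s11-c->s13 s12-a->s12 s12-b->s12 s12-c->s12 s13-a->s11 s13-b->s11 s13-c->s8

Handle the two conditions separately and then intersect. One (5 states) tracks whether and how much of `ccab` has been seen; the other (6 states) tracks whether the input so far still matches the prefix `bacc`. Each combined state is a pair, one component from each; accept when both components accept.
14 states suffice.
          a    b    c  
>  s0     s1   s2   s3 
   s1     s1   s1   s3 
   s2     s4   s1   s3 
   s3     s1   s1   s5 
   s4     s1   s1   s6 
   s5     s7   s1   s5 
   s6     s1   s1   s8 
   s7     s1   s9   s3 
   s8    s10  s11   s8 
   s9     s9   s9   s9 
   s10   s11  s12  s13 
   s11   s11  s11  s13 
 * s12   s12  s12  s12 
   s13   s11  s11   s8 
(> = start, * = accepting)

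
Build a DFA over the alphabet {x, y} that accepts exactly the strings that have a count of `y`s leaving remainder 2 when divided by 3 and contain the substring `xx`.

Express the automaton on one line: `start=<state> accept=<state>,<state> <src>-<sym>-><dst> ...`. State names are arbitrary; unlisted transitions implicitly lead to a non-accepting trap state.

start=S0 accept=S8 S0-x->S1 S0-y->S2 S1-x->S3 S1-y->S2 S2-x->S4 S2-y->S5 S3-x->S3 S3-y->S6 S4-x->S6 S4-y->S5 S5-x->S7 S5-y->S0 S6-x->S6 S6-y->S8 S7-x->S8 S7-y->S0 S8-x->S8 S8-y->S3

Run two small machines in parallel and take their product. The first has 3 states tracking the count of `y`s modulo 3; the second has 3 states tracking whether and how much of `xx` has been seen. A product state is a pair (one from each), accepting exactly when both do.
A 9-state machine:
        x   y  
>  S0   S1  S2 
   S1   S3  S2 
   S2   S4  S5 
   S3   S3  S6 
   S4   S6  S5 
   S5   S7  S0 
   S6   S6  S8 
   S7   S8  S0 
 * S8   S8  S3 
(> = start, * = accepting)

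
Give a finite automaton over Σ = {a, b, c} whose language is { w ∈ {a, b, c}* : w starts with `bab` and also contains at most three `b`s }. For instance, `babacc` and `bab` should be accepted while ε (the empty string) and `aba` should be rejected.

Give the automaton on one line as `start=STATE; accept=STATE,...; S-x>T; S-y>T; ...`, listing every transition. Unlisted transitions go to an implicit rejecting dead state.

Build one automaton per condition and run them in lockstep. One (5 states) tracks whether the input so far still matches the prefix `bab`; the other (5 states) tracks the count of `b`s, saturating at 4. Each combined state is a pair, one component from each; accept when both components accept. Equivalent product states are then merged.
        a   b   c  
>  q0   q1  q2  q1 
   q1   q1  q1  q1 
   q2   q3  q1  q1 
   q3   q1  q4  q1 
 * q4   q4  q5  q4 
 * q5   q5  q1  q5 
(> = start, * = accepting)

start=q0; accept=q4,q5; q0-a>q1; q0-b>q2; q0-c>q1; q1-a>q1; q1-b>q1; q1-c>q1; q2-a>q3; q2-b>q1; q2-c>q1; q3-a>q1; q3-b>q4; q3-c>q1; q4-a>q4; q4-b>q5; q4-c>q4; q5-a>q5; q5-b>q1; q5-c>q5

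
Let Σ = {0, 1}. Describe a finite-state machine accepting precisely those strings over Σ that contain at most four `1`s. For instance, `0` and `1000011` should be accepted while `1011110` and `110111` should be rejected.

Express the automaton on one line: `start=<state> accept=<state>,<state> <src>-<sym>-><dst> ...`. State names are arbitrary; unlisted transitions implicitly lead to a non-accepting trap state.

Count `1`s, saturating at 5: states s0 through s4 mean 0 through 4 `1`s seen; s5 means more than 4. Each `1` increments (capped at s5); other symbols loop. Accept from {s0, s1, s2, s3, s4}.
A 6-state machine:
        0   1  
>* s0   s0  s1 
 * s1   s1  s2 
 * s2   s2  s3 
 * s3   s3  s4 
 * s4   s4  s5 
   s5   s5  s5 
(> = start, * = accepting)

start=s0 accept=s0,s1,s2,s3,s4 s0-0->s0 s0-1->s1 s1-0->s1 s1-1->s2 s2-0->s2 s2-1->s3 s3-0->s3 s3-1->s4 s4-0->s4 s4-1->s5 s5-0->s5 s5-1->s5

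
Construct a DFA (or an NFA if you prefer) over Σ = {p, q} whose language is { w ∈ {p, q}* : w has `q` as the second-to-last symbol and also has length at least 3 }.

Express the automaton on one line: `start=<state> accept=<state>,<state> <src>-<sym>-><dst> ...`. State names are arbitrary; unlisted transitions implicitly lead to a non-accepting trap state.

Build one automaton per condition and run them in lockstep. One (7 states) tracks the last 2 symbols read; the other (5 states) tracks the input length, saturating at 4. Each combined state is a pair, one component from each; accept when both components accept. After merging equivalent states the machine shrinks.
        p   q  
>  s0   s1  s1 
   s1   s1  s2 
   s2   s3  s4 
 * s3   s1  s2 
 * s4   s3  s4 
(> = start, * = accepting)

start=s0 accept=s3,s4 s0-p->s1 s0-q->s1 s1-p->s1 s1-q->s2 s2-p->s3 s2-q->s4 s3-p->s1 s3-q->s2 s4-p->s3 s4-q->s4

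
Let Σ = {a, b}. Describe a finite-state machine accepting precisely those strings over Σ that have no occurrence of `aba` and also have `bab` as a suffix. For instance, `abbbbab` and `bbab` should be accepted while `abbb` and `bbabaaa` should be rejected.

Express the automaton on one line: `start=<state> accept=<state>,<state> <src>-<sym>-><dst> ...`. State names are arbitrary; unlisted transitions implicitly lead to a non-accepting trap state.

start=q0 accept=q6 q0-a->q1 q0-b->q2 q1-a->q1 q1-b->q3 q2-a->q4 q2-b->q2 q3-a->q5 q3-b->q2 q4-a->q1 q4-b->q6 q5-a->q7 q5-b->q8 q6-a->q5 q6-b->q2 q7-a->q7 q7-b->q9 q8-a->q5 q8-b->q9 q9-a->q5 q9-b->q9

Run two small machines in parallel and take their product. The first has 4 states tracking partial matches of the forbidden pattern `aba`; the second has 4 states tracking how much of the suffix `bab` has currently been matched. A product state is a pair (one from each), accepting exactly when both do.
10 states suffice.
        a   b  
>  q0   q1  q2 
   q1   q1  q3 
   q2   q4  q2 
   q3   q5  q2 
   q4   q1  q6 
   q5   q7  q8 
 * q6   q5  q2 
   q7   q7  q9 
   q8   q5  q9 
   q9   q5  q9 
(> = start, * = accepting)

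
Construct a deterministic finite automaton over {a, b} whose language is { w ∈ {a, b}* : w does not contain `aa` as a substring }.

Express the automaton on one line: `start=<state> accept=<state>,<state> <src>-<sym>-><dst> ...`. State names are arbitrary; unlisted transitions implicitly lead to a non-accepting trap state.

Track partial matches of the forbidden pattern `aa`. State q2 is a dead state reached once `aa` has occurred; every other state accepts. q0 means no part of `aa` is currently matched.
        a   b  
>* q0   q1  q0 
 * q1   q2  q0 
   q2   q2  q2 
(> = start, * = accepting)

start=q0 accept=q0,q1 q0-a->q1 q0-b->q0 q1-a->q2 q1-b->q0 q2-a->q2 q2-b->q2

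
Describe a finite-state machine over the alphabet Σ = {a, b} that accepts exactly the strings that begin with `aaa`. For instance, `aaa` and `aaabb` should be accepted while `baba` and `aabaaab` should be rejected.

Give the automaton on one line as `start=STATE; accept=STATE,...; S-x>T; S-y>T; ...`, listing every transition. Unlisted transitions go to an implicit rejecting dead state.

start=q0; accept=q3; q0-a>q1; q0-b>q4; q1-a>q2; q1-b>q4; q2-a>q3; q2-b>q4; q3-a>q3; q3-b>q3; q4-a>q4; q4-b>q4

Check the first 3 symbols one by one: q0 through q2 record how many have matched `aaa` so far; any wrong symbol goes to the dead state q4. After all 3 match we enter the accepting sink q3.
        a   b  
>  q0   q1  q4 
   q1   q2  q4 
   q2   q3  q4 
 * q3   q3  q3 
   q4   q4  q4 
(> = start, * = accepting)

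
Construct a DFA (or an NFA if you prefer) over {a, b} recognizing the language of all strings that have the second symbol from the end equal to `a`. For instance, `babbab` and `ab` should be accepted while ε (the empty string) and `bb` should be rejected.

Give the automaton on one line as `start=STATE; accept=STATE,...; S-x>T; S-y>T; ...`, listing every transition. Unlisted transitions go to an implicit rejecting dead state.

Because acceptance depends on a position counted from the end, the machine has to buffer the most recent 2 symbols. Make each state the string of the last up-to-2 symbols read; on input `x` shift the window left and append `x`. Accept when the buffered window has length 2 and begins with `a`.
7 states suffice.
        a   b  
>  s0   s1  s2 
   s1   s3  s4 
   s2   s5  s6 
 * s3   s3  s4 
 * s4   s5  s6 
   s5   s3  s4 
   s6   s5  s6 
(> = start, * = accepting)

start=s0; accept=s3,s4; s0-a>s1; s0-b>s2; s1-a>s3; s1-b>s4; s2-a>s5; s2-b>s6; s3-a>s3; s3-b>s4; s4-a>s5; s4-b>s6; s5-a>s3; s5-b>s4; s6-a>s5; s6-b>s6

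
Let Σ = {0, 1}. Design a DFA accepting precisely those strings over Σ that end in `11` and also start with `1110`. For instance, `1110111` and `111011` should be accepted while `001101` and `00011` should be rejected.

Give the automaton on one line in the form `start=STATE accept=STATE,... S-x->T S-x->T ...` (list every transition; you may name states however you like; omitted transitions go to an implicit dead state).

start=s0 accept=s7 s0-0->s1 s0-1->s2 s1-0->s1 s1-1->s1 s2-0->s1 s2-1->s3 s3-0->s1 s3-1->s4 s4-0->s5 s4-1->s1 s5-0->s5 s5-1->s6 s6-0->s5 s6-1->s7 s7-0->s5 s7-1->s7

Handle the two conditions separately and then intersect. One (3 states) tracks how much of the suffix `11` has currently been matched; the other (6 states) tracks whether the input so far still matches the prefix `1110`. Each combined state is a pair, one component from each; accept when both components accept. After merging equivalent states the machine shrinks.
8 states suffice.
        0   1  
>  s0   s1  s2 
   s1   s1  s1 
   s2   s1  s3 
   s3   s1  s4 
   s4   s5  s1 
   s5   s5  s6 
   s6   s5  s7 
 * s7   s5  s7 
(> = start, * = accepting)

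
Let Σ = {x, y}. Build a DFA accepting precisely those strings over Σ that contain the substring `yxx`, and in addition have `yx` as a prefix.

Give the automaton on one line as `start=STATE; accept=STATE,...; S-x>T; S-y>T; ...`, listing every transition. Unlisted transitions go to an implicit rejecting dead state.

start=q0; accept=q6; q0-x>q1; q0-y>q2; q1-x>q1; q1-y>q3; q2-x>q4; q2-y>q3; q3-x>q5; q3-y>q3; q4-x>q6; q4-y>q7; q5-x>q8; q5-y>q3; q6-x>q6; q6-y>q6; q7-x>q4; q7-y>q7; q8-x>q8; q8-y>q8

Build one automaton per condition and run them in lockstep. The first has 4 states tracking whether and how much of `yxx` has been seen; the second has 4 states tracking whether the input so far still matches the prefix `yx`. A product state is a pair (one from each), accepting exactly when both do.
With 9 states:
        x   y  
>  q0   q1  q2 
   q1   q1  q3 
   q2   q4  q3 
   q3   q5  q3 
   q4   q6  q7 
   q5   q8  q3 
 * q6   q6  q6 
   q7   q4  q7 
   q8   q8  q8 
(> = start, * = accepting)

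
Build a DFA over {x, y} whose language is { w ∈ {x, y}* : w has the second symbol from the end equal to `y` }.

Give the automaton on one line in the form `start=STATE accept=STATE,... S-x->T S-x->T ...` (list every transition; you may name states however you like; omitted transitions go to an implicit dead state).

Because acceptance depends on a position counted from the end, the machine has to buffer the most recent 2 symbols. Make each state the string of the last up-to-2 symbols read; on input `x` shift the window left and append `x`. Accept when the buffered window has length 2 and begins with `y`.
A 7-state machine:
        x   y  
>  q0   q1  q2 
   q1   q3  q4 
   q2   q5  q6 
   q3   q3  q4 
   q4   q5  q6 
 * q5   q3  q4 
 * q6   q5  q6 
(> = start, * = accepting)

start=q0 accept=q5,q6 q0-x->q1 q0-y->q2 q1-x->q3 q1-y->q4 q2-x->q5 q2-y->q6 q3-x->q3 q3-y->q4 q4-x->q5 q4-y->q6 q5-x->q3 q5-y->q4 q6-x->q5 q6-y->q6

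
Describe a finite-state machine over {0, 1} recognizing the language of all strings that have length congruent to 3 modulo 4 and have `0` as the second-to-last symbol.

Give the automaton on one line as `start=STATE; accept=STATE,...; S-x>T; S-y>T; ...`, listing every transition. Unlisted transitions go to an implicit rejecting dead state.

Handle the two conditions separately and then intersect. One (4 states) tracks the input length modulo 4; the other (7 states) tracks the last 2 symbols read. Each combined state is a pair, one component from each; accept when both components accept. Minimizing collapses redundant product states.
With 6 states:
        0   1  
>  q0   q1  q1 
   q1   q2  q3 
   q2   q4  q4 
   q3   q5  q5 
 * q4   q0  q0 
   q5   q0  q0 
(> = start, * = accepting)

start=q0; accept=q4; q0-0>q1; q0-1>q1; q1-0>q2; q1-1>q3; q2-0>q4; q2-1>q4; q3-0>q5; q3-1>q5; q4-0>q0; q4-1>q0; q5-0>q0; q5-1>q0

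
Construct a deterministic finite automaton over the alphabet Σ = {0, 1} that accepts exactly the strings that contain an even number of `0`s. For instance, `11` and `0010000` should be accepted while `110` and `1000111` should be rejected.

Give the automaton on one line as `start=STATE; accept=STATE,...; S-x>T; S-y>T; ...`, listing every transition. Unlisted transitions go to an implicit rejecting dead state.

start=S0; accept=S0; S0-0>S1; S0-1>S0; S1-0>S0; S1-1>S1

Keep the running count of `0`s modulo 2: each `0` advances along the cycle S0 → S1 → S0 while other symbols loop. Accept at S0.
A 2-state machine:
        0   1  
>* S0   S1  S0 
   S1   S0  S1 
(> = start, * = accepting)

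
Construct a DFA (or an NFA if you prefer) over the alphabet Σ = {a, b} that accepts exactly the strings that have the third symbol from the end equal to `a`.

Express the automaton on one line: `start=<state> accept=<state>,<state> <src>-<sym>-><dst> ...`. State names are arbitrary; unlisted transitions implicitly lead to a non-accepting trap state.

start=S0 accept=S7,S8,S9,S10 S0-a->S1 S0-b->S2 S1-a->S3 S1-b->S4 S2-a->S5 S2-b->S6 S3-a->S7 S3-b->S8 S4-a->S9 S4-b->S10 S5-a->S11 S5-b->S12 S6-a->S13 S6-b->S14 S7-a->S7 S7-b->S8 S8-a->S9 S8-b->S10 S9-a->S11 S9-b->S12 S10-a->S13 S10-b->S14 S11-a->S7 S11-b->S8 S12-a->S9 S12-b->S10 S13-a->S11 S13-b->S12 S14-a->S13 S14-b->S14

Because acceptance depends on a position counted from the end, the machine has to buffer the most recent 3 symbols. Make each state the string of the last up-to-3 symbols read; on input `x` shift the window left and append `x`. Accept when the buffered window has length 3 and begins with `a`.
With 15 states:
          a    b  
>  S0     S1   S2 
   S1     S3   S4 
   S2     S5   S6 
   S3     S7   S8 
   S4     S9  S10 
   S5    S11  S12 
   S6    S13  S14 
 * S7     S7   S8 
 * S8     S9  S10 
 * S9    S11  S12 
 * S10   S13  S14 
   S11    S7   S8 
   S12    S9  S10 
   S13   S11  S12 
   S14   S13  S14 
(> = start, * = accepting)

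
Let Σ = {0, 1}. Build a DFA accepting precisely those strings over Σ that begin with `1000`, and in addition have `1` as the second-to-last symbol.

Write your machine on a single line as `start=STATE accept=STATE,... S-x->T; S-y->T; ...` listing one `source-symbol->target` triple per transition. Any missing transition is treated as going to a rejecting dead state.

Run two small machines in parallel and take their product. The first has 6 states tracking whether the input so far still matches the prefix `1000`; the second has 7 states tracking the last 2 symbols read. A product state is a pair (one from each), accepting exactly when both do. Equivalent product states are then merged.
With 9 states:
        0   1  
>  q0   q1  q2 
   q1   q1  q1 
   q2   q3  q1 
   q3   q4  q1 
   q4   q5  q1 
   q5   q5  q6 
   q6   q7  q8 
 * q7   q5  q6 
 * q8   q7  q8 
(> = start, * = accepting)

start=q0; accept=q7,q8; q0-0->q1; q0-1->q2; q1-0->q1; q1-1->q1; q2-0->q3; q2-1->q1; q3-0->q4; q3-1->q1; q4-0->q5; q4-1->q1; q5-0->q5; q5-1->q6; q6-0->q7; q6-1->q8; q7-0->q5; q7-1->q6; q8-0->q7; q8-1->q8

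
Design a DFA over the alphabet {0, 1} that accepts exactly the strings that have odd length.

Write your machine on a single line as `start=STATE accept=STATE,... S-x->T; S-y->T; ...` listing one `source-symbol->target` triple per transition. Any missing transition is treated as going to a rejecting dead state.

Count input length modulo 2: every symbol advances one step around the cycle A → B → A. Accept at B.
       0  1 
>  A   B  B 
 * B   A  A 
(> = start, * = accepting)

start=A; accept=B; A-0->B; A-1->B; B-0->A; B-1->A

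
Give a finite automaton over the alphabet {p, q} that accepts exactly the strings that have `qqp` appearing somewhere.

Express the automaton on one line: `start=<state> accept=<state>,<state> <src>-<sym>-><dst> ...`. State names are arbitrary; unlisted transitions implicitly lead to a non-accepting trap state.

Track how much of `qqp` has been matched so far: state s0 is no progress, s3 is the absorbing accept state reached once `qqp` has occurred. Intermediate states record partial matches; on a mismatch, fall back to the longest reusable overlap.
With 4 states:
        p   q  
>  s0   s0  s1 
   s1   s0  s2 
   s2   s3  s2 
 * s3   s3  s3 
(> = start, * = accepting)

start=s0 accept=s3 s0-p->s0 s0-q->s1 s1-p->s0 s1-q->s2 s2-p->s3 s2-q->s2 s3-p->s3 s3-q->s3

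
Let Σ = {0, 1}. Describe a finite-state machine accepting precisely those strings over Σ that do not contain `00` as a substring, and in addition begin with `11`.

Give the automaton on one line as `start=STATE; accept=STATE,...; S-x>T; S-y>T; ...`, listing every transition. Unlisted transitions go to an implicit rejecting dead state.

start=S0; accept=S5,S6; S0-0>S1; S0-1>S2; S1-0>S3; S1-1>S4; S2-0>S1; S2-1>S5; S3-0>S3; S3-1>S3; S4-0>S1; S4-1>S4; S5-0>S6; S5-1>S5; S6-0>S7; S6-1>S5; S7-0>S7; S7-1>S7

Build one automaton per condition and run them in lockstep. The first has 3 states tracking partial matches of the forbidden pattern `00`; the second has 4 states tracking whether the input so far still matches the prefix `11`. A product state is a pair (one from each), accepting exactly when both do.
An 8-state machine:
        0   1  
>  S0   S1  S2 
   S1   S3  S4 
   S2   S1  S5 
   S3   S3  S3 
   S4   S1  S4 
 * S5   S6  S5 
 * S6   S7  S5 
   S7   S7  S7 
(> = start, * = accepting)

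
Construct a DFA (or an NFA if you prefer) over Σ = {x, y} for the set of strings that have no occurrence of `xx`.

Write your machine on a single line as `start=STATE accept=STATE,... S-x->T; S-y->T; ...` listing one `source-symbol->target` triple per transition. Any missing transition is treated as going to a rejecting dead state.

start=S0; accept=S0,S1; S0-x->S1; S0-y->S0; S1-x->S2; S1-y->S0; S2-x->S2; S2-y->S2

This is the complement of 'contains `xx`'. Use the same substring-matching states — S0 through S2 holding how much of `xx` has just been matched — but flip the accepting set: everything except the trap S2 accepts.
A 3-state machine:
        x   y  
>* S0   S1  S0 
 * S1   S2  S0 
   S2   S2  S2 
(> = start, * = accepting)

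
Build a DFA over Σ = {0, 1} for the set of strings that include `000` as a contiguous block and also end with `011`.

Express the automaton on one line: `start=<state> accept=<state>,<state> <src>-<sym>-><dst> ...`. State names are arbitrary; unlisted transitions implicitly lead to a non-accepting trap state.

start=q0 accept=q7 q0-0->q1 q0-1->q0 q1-0->q2 q1-1->q3 q2-0->q4 q2-1->q3 q3-0->q1 q3-1->q5 q4-0->q4 q4-1->q6 q5-0->q1 q5-1->q0 q6-0->q4 q6-1->q7 q7-0->q4 q7-1->q8 q8-0->q4 q8-1->q8

Build one automaton per condition and run them in lockstep. One (4 states) tracks whether and how much of `000` has been seen; the other (4 states) tracks how much of the suffix `011` has currently been matched. Each combined state is a pair, one component from each; accept when both components accept.
A 9-state machine:
        0   1  
>  q0   q1  q0 
   q1   q2  q3 
   q2   q4  q3 
   q3   q1  q5 
   q4   q4  q6 
   q5   q1  q0 
   q6   q4  q7 
 * q7   q4  q8 
   q8   q4  q8 
(> = start, * = accepting)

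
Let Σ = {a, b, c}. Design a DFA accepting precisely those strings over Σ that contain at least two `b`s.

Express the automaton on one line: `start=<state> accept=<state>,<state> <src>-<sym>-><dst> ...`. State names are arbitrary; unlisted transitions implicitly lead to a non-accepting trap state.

Only the number of `b`s matters, and only up to 3. Make a chain S0 → S1 → S2 → S3 advanced by each `b` (with S3 absorbing); every other symbol self-loops. The accepting set is {S2, S3}.
        a   b   c  
>  S0   S0  S1  S0 
   S1   S1  S2  S1 
 * S2   S2  S3  S2 
 * S3   S3  S3  S3 
(> = start, * = accepting)

start=S0 accept=S2,S3 S0-a->S0 S0-b->S1 S0-c->S0 S1-a->S1 S1-b->S2 S1-c->S1 S2-a->S2 S2-b->S3 S2-c->S2 S3-a->S3 S3-b->S3 S3-c->S3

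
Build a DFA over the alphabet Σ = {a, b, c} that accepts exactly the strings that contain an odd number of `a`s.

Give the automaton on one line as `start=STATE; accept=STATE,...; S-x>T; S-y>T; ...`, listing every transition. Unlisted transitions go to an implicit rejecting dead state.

The only thing that matters is how many `a`s have appeared, reduced mod 2. Use one state per residue: s0 for 0, …, s1 for 1. Reading `a` moves to the next residue; anything else stays put. s1 is accepting.
With 2 states:
        a   b   c  
>  s0   s1  s0  s0 
 * s1   s0  s1  s1 
(> = start, * = accepting)

start=s0; accept=s1; s0-a>s1; s0-b>s0; s0-c>s0; s1-a>s0; s1-b>s1; s1-c>s1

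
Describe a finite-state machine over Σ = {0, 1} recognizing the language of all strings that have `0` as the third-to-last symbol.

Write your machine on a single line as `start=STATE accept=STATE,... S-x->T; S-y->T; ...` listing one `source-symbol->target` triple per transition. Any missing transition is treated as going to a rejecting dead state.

A DFA must remember the last 3 symbols (since which symbol is third-to-last isn't known until the input ends). Use one state per possible window of the last ≤3 symbols; accept from those whose window starts with `0`.
With 15 states:
          0    1  
>  q0     q1   q2 
   q1     q3   q4 
   q2     q5   q6 
   q3     q7   q8 
   q4     q9  q10 
   q5    q11  q12 
   q6    q13  q14 
 * q7     q7   q8 
 * q8     q9  q10 
 * q9    q11  q12 
 * q10   q13  q14 
   q11    q7   q8 
   q12    q9  q10 
   q13   q11  q12 
   q14   q13  q14 
(> = start, * = accepting)

start=q0; accept=q7,q8,q9,q10; q0-0->q1; q0-1->q2; q1-0->q3; q1-1->q4; q2-0->q5; q2-1->q6; q3-0->q7; q3-1->q8; q4-0->q9; q4-1->q10; q5-0->q11; q5-1->q12; q6-0->q13; q6-1->q14; q7-0->q7; q7-1->q8; q8-0->q9; q8-1->q10; q9-0->q11; q9-1->q12; q10-0->q13; q10-1->q14; q11-0->q7; q11-1->q8; q12-0->q9; q12-1->q10; q13-0->q11; q13-1->q12; q14-0->q13; q14-1->q14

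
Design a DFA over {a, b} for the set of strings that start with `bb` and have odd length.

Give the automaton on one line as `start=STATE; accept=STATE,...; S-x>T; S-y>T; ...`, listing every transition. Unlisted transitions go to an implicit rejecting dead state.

Run two small machines in parallel and take their product. The first has 4 states tracking whether the input so far still matches the prefix `bb`; the second has 2 states tracking the input length modulo 2. A product state is a pair (one from each), accepting exactly when both do. After merging equivalent states the machine shrinks.
5 states suffice.
        a   b  
>  S0   S1  S2 
   S1   S1  S1 
   S2   S1  S3 
   S3   S4  S4 
 * S4   S3  S3 
(> = start, * = accepting)

start=S0; accept=S4; S0-a>S1; S0-b>S2; S1-a>S1; S1-b>S1; S2-a>S1; S2-b>S3; S3-a>S4; S3-b>S4; S4-a>S3; S4-b>S3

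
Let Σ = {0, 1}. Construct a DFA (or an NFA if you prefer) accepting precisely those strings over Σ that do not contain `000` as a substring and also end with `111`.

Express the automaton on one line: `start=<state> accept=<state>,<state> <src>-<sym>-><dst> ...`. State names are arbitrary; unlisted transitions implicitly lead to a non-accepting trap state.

Handle the two conditions separately and then intersect. One (4 states) tracks partial matches of the forbidden pattern `000`; the other (4 states) tracks how much of the suffix `111` has currently been matched. Each combined state is a pair, one component from each; accept when both components accept.
       0  1 
>  A   B  C 
   B   D  C 
   C   B  E 
   D   F  C 
   E   B  G 
   F   F  H 
 * G   B  G 
   H   F  I 
   I   F  J 
   J   F  J 
(> = start, * = accepting)

start=A accept=G A-0->B A-1->C B-0->D B-1->C C-0->B C-1->E D-0->F D-1->C E-0->B E-1->G F-0->F F-1->H G-0->B G-1->G H-0->F H-1->I I-0->F I-1->J J-0->F J-1->J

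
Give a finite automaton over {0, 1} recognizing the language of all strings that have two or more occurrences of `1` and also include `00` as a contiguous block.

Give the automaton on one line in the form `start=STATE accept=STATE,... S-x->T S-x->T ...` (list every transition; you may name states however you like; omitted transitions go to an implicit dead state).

start=q0 accept=q8 q0-0->q1 q0-1->q2 q1-0->q3 q1-1->q2 q2-0->q4 q2-1->q5 q3-0->q3 q3-1->q6 q4-0->q6 q4-1->q5 q5-0->q7 q5-1->q5 q6-0->q6 q6-1->q8 q7-0->q8 q7-1->q5 q8-0->q8 q8-1->q8

Build one automaton per condition and run them in lockstep. One (4 states) tracks the count of `1`s, saturating at 3; the other (3 states) tracks whether and how much of `00` has been seen. Each combined state is a pair, one component from each; accept when both components accept. Equivalent product states are then merged.
A 9-state machine:
        0   1  
>  q0   q1  q2 
   q1   q3  q2 
   q2   q4  q5 
   q3   q3  q6 
   q4   q6  q5 
   q5   q7  q5 
   q6   q6  q8 
   q7   q8  q5 
 * q8   q8  q8 
(> = start, * = accepting)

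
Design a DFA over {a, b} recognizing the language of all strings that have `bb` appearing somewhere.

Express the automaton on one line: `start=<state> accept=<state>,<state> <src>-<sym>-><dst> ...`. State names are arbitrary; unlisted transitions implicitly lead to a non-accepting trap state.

Track how much of `bb` has been matched so far: state q0 is no progress, q2 is the absorbing accept state reached once `bb` has occurred. Intermediate states record partial matches; on a mismatch, fall back to the longest reusable overlap.
        a   b  
>  q0   q0  q1 
   q1   q0  q2 
 * q2   q2  q2 
(> = start, * = accepting)

start=q0 accept=q2 q0-a->q0 q0-b->q1 q1-a->q0 q1-b->q2 q2-a->q2 q2-b->q2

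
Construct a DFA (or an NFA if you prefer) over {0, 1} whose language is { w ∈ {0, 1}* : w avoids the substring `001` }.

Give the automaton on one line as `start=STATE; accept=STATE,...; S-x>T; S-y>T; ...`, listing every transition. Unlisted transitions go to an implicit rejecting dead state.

Track partial matches of the forbidden pattern `001`. State q3 is a dead state reached once `001` has occurred; every other state accepts. q0 means no part of `001` is currently matched.
With 4 states:
        0   1  
>* q0   q1  q0 
 * q1   q2  q0 
 * q2   q2  q3 
   q3   q3  q3 
(> = start, * = accepting)

start=q0; accept=q0,q1,q2; q0-0>q1; q0-1>q0; q1-0>q2; q1-1>q0; q2-0>q2; q2-1>q3; q3-0>q3; q3-1>q3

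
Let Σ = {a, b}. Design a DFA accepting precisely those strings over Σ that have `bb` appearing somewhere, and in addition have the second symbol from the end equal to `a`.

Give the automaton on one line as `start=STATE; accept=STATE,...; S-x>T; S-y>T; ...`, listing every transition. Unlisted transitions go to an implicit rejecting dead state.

Run two small machines in parallel and take their product. The first has 3 states tracking whether and how much of `bb` has been seen; the second has 7 states tracking the last 2 symbols read. A product state is a pair (one from each), accepting exactly when both do.
        a   b  
>  S0   S1  S2 
   S1   S3  S4 
   S2   S5  S6 
   S3   S3  S4 
   S4   S5  S6 
   S5   S3  S4 
   S6   S7  S6 
   S7   S8  S9 
 * S8   S8  S9 
 * S9   S7  S6 
(> = start, * = accepting)

start=S0; accept=S8,S9; S0-a>S1; S0-b>S2; S1-a>S3; S1-b>S4; S2-a>S5; S2-b>S6; S3-a>S3; S3-b>S4; S4-a>S5; S4-b>S6; S5-a>S3; S5-b>S4; S6-a>S7; S6-b>S6; S7-a>S8; S7-b>S9; S8-a>S8; S8-b>S9; S9-a>S7; S9-b>S6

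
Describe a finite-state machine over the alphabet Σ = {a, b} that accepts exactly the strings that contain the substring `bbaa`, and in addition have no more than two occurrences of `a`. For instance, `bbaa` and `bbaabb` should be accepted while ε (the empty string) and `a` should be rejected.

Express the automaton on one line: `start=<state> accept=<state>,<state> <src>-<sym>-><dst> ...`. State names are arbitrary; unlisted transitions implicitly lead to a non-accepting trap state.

start=S0 accept=S13 S0-a->S1 S0-b->S2 S1-a->S3 S1-b->S4 S2-a->S1 S2-b->S5 S3-a->S6 S3-b->S7 S4-a->S3 S4-b->S8 S5-a->S9 S5-b->S5 S6-a->S6 S6-b->S10 S7-a->S6 S7-b->S11 S8-a->S12 S8-b->S8 S9-a->S13 S9-b->S4 S10-a->S6 S10-b->S14 S11-a->S15 S11-b->S11 S12-a->S16 S12-b->S7 S13-a->S16 S13-b->S13 S14-a->S15 S14-b->S14 S15-a->S16 S15-b->S10 S16-a->S16 S16-b->S16

Build one automaton per condition and run them in lockstep. One (5 states) tracks whether and how much of `bbaa` has been seen; the other (4 states) tracks the count of `a`s, saturating at 3. Each combined state is a pair, one component from each; accept when both components accept.
With 17 states:
          a    b  
>  S0     S1   S2 
   S1     S3   S4 
   S2     S1   S5 
   S3     S6   S7 
   S4     S3   S8 
   S5     S9   S5 
   S6     S6  S10 
   S7     S6  S11 
   S8    S12   S8 
   S9    S13   S4 
   S10    S6  S14 
   S11   S15  S11 
   S12   S16   S7 
 * S13   S16  S13 
   S14   S15  S14 
   S15   S16  S10 
   S16   S16  S16 
(> = start, * = accepting)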